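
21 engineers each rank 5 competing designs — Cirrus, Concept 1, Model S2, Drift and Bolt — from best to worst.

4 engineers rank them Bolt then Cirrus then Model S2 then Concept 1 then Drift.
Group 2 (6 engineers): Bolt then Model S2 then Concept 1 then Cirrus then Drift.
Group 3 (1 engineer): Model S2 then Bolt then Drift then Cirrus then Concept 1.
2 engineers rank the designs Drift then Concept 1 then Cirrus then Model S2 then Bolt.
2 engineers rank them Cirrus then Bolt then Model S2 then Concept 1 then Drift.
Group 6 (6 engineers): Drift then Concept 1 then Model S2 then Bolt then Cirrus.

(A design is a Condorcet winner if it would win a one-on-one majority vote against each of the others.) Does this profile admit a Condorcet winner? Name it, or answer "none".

Bolt

Head-to-head results (21 engineers):
Cirrus–Concept 1: Concept 1 14–7.
Cirrus vs Model S2: Model S2 wins 13–8.
Cirrus vs Drift: Cirrus, 12–9.
Cirrus–Bolt: Bolt 17–4.
Concept 1 vs Model S2: Model S2 wins 13–8.
Concept 1 vs Drift: Concept 1, 12–9.
Concept 1 vs Bolt: Bolt wins 13–8.
Model S2–Drift: Model S2 13–8.
Model S2–Bolt: Bolt 12–9.
Drift vs Bolt: Bolt, 13–8.
Bolt wins every pairwise contest, so Bolt is the Condorcet winner.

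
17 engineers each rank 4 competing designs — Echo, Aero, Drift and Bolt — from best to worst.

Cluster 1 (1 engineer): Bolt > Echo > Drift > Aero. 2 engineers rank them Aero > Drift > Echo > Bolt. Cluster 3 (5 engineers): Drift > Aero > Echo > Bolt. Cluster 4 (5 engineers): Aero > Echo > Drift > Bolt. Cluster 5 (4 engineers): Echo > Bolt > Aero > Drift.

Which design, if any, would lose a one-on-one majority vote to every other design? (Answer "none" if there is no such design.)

Bolt

Pairwise majorities:
Echo–Aero: Aero 12–5.
Echo vs Drift: 10 to 7, Echo.
Echo vs Bolt: Echo, 16–1.
Aero vs Drift: Aero is ranked higher on 2+5+4 = 11 ballots, Drift on 6. Aero wins 11–6.
Aero vs Bolt: 12 to 5, Aero.
Drift vs Bolt: 2+5+5 = 12 for Drift, 5 for Bolt — Drift by 12–5.
Only Bolt has no wins; Bolt is the Condorcet loser.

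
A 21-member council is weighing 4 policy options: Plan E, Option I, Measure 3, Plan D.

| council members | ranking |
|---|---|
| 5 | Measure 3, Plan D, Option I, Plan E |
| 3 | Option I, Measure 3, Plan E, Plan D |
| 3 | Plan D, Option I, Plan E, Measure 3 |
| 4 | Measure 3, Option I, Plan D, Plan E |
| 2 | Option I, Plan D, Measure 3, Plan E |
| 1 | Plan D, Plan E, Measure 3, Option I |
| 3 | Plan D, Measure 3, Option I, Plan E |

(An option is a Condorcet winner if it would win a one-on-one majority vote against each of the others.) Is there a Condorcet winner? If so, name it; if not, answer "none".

Measure 3

Check each pair by majority over 21 ballots:
Plan E vs Option I: Plan E is ranked higher on 1 ballot, Option I on 20. Option I wins 20–1.
Plan E vs Measure 3: 3+1 = 4 for Plan E, 17 for Measure 3 — Measure 3 by 17–4.
Plan E vs Plan D: 3 for Plan E, 18 for Plan D — Plan D by 18–3.
Option I vs Measure 3: 3+3+2 = 8 for Option I, 13 for Measure 3 — Measure 3 by 13–8.
Option I vs Plan D: 3+4+2 = 9 for Option I, 12 for Plan D — Plan D by 12–9.
Measure 3 vs Plan D: 5+3+4 = 12 for Measure 3, 9 for Plan D — Measure 3 by 12–9.
Measure 3 beats each of Plan E, Option I, Plan D — Measure 3 is the Condorcet winner.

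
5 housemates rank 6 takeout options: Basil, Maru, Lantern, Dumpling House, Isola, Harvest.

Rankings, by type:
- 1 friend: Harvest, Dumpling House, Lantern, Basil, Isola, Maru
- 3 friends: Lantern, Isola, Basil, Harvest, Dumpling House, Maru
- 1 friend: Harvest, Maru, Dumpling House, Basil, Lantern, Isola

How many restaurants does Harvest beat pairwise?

Harvest against each rival (5 friends):
Harvest vs Basil: Basil wins 3–2.
Harvest vs Maru: Harvest preferred on 1+3+1 = 5 ballots; Harvest wins 5–0.
Harvest vs Lantern: Harvest preferred on 1+1 = 2 ballots; Lantern wins 3–2.
Harvest vs Dumpling House: 1+3+1 = 5 for Harvest, 0 for Dumpling House — Harvest by 5–0.
Harvest vs Isola: Isola, 3–2.
Harvest beats Maru, Dumpling House; loses to Basil, Lantern, Isola — 2 pairwise wins.

2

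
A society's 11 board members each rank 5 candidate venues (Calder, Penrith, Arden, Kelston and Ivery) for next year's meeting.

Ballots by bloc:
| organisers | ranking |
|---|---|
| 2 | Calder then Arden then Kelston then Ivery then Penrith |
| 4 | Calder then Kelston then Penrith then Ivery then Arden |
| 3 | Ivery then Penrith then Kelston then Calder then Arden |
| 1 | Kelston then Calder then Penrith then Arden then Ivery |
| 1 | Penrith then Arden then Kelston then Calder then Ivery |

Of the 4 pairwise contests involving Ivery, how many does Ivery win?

1

Ivery against each rival (11 organisers):
Ivery vs Calder: Ivery preferred on 3 ballots; Calder wins 8–3.
Ivery vs Penrith: Penrith, 6–5.
Ivery vs Arden: Ivery is ranked higher on 4+3 = 7 ballots, Arden on 4. Ivery wins 7–4.
Ivery vs Kelston: 3 for Ivery, 8 for Kelston — Kelston by 8–3.
Ivery beats Arden; loses to Calder, Penrith, Kelston — 1 pairwise win.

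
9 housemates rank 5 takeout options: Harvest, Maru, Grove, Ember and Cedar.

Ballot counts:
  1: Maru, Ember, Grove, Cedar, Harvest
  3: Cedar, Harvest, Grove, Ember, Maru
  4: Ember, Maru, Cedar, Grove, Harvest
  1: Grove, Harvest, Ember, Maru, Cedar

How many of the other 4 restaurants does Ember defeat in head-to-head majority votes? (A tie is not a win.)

Ember against each rival (9 friends):
Ember vs Harvest: 1+4 = 5 for Ember, 4 for Harvest — Ember by 5–4.
Ember vs Maru: Ember is ranked higher on 3+4+1 = 8 ballots, Maru on 1. Ember wins 8–1.
Ember vs Grove: Ember, 5–4.
Ember vs Cedar: Ember preferred on 1+4+1 = 6 ballots; Ember wins 6–3.
Ember beats Harvest, Maru, Grove, Cedar — 4 pairwise wins.

4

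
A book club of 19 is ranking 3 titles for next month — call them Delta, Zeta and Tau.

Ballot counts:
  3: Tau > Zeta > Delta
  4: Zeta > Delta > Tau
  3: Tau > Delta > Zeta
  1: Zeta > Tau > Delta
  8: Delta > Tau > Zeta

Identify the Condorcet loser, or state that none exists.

Zeta

Head-to-head results (19 members):
Delta vs Zeta: Delta wins 11–8.
Delta vs Tau: Delta wins 12–7.
Zeta vs Tau: 4+1 = 5 for Zeta, 14 for Tau — Tau by 14–5.
Zeta is beaten in every head-to-head and is the Condorcet loser.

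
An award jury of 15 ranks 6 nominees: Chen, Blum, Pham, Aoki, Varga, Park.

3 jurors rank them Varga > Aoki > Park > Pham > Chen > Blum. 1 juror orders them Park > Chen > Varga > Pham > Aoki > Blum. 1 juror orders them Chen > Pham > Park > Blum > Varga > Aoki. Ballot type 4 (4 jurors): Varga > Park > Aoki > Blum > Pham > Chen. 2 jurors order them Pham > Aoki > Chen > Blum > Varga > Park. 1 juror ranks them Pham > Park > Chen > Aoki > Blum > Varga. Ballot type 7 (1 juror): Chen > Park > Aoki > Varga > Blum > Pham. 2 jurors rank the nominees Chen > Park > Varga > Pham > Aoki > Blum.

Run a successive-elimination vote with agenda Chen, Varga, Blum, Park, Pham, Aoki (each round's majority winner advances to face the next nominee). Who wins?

Round 1: Chen vs Varga — 8–7, Chen advances.
Round 2: Chen vs Blum — 11–4, Chen advances.
Round 3: Chen vs Park — 6–9, Park advances.
Round 4: Park vs Pham — 11–4, Park advances.
Round 5: Park vs Aoki — 10–5, Park advances.
Park survives the agenda.

Park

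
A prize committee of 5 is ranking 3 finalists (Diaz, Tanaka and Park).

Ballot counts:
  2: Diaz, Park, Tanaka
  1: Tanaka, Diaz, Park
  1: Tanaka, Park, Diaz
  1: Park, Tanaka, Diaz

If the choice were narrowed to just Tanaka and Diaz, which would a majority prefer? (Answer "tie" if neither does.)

Tanaka

Ballots ranking Tanaka above Diaz: 1 + 1 + 1 = 3.
Ballots ranking Diaz above Tanaka: 5 − 3 = 2.
Tanaka wins the head-to-head 3–2.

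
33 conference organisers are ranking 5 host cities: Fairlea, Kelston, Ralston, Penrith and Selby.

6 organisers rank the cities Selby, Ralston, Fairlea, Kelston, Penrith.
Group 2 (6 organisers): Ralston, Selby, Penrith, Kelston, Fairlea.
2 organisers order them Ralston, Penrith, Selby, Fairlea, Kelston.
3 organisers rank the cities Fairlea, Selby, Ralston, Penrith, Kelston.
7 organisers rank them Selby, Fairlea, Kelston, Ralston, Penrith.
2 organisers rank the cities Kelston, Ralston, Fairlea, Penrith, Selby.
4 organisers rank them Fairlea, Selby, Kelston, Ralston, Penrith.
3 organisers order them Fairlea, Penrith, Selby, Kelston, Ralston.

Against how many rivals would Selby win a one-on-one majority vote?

Selby against each rival (33 organisers):
Selby–Fairlea: Selby 21–12.
Selby–Kelston: Selby 31–2.
Selby vs Ralston: 23 to 10, Selby.
Selby–Penrith: Selby 26–7.
Selby beats Fairlea, Kelston, Ralston, Penrith — 4 pairwise wins.

4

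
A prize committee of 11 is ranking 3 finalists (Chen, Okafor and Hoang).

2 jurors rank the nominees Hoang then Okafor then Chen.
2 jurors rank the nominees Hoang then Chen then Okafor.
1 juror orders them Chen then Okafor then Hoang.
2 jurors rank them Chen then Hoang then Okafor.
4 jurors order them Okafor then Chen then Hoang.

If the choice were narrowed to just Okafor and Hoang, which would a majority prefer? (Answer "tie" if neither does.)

Ballots ranking Okafor above Hoang: 1 + 4 = 5.
Ballots ranking Hoang above Okafor: 11 − 5 = 6.
Hoang wins the head-to-head 6–5.

Hoang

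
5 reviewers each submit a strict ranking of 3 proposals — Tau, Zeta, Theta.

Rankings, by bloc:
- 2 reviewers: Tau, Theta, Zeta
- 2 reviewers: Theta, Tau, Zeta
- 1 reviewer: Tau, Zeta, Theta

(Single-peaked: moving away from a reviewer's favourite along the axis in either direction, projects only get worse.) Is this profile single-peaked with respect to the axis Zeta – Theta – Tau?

Axis positions: Zeta=1, Theta=2, Tau=3.
Bloc 1 (peak Tau at position 3): ranking walks positions 3-2-1, expanding outward from the peak — single-peaked.
Bloc 2 (peak Theta at position 2): ranking walks positions 2-3-1, expanding outward from the peak — single-peaked.
Bloc 3: ranking walks positions 3-1-2; Zeta is ranked above Theta even though Theta lies between Zeta and the peak Tau on the axis — preferences dip and rise again. Not single-peaked.
Bloc 3 violates single-peakedness, so the profile is not single-peaked on this axis.

no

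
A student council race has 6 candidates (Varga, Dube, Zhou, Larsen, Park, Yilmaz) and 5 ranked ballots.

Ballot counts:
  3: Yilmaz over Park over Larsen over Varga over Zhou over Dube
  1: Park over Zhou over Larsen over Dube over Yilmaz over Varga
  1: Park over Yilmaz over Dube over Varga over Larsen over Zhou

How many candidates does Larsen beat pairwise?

Larsen against each rival (5 voters):
Larsen–Varga: Larsen 4–1.
Larsen vs Dube: Larsen, 4–1.
Larsen–Zhou: Larsen 4–1.
Larsen vs Park: Larsen preferred on 0 ballots; Park wins 5–0.
Larsen vs Yilmaz: Larsen preferred on 1 ballot; Yilmaz wins 4–1.
Larsen beats Varga, Dube, Zhou; loses to Park, Yilmaz — 3 pairwise wins.

3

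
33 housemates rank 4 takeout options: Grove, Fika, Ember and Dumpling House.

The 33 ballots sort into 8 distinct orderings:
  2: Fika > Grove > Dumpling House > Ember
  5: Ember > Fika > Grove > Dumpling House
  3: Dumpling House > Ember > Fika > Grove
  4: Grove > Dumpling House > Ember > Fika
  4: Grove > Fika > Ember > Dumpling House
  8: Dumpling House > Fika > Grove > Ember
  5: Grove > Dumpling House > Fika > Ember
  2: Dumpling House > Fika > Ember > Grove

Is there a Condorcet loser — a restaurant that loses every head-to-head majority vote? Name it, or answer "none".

Ember

Head-to-head results (33 friends):
Grove–Fika: Fika 20–13.
Grove vs Ember: Grove wins 23–10.
Grove vs Dumpling House: 2+5+4+4+5 = 20 for Grove, 13 for Dumpling House — Grove by 20–13.
Fika vs Ember: 21 to 12, Fika.
Fika vs Dumpling House: Fika is ranked higher on 2+5+4 = 11 ballots, Dumpling House on 22. Dumpling House wins 22–11.
Ember vs Dumpling House: Ember preferred on 5+4 = 9 ballots; Dumpling House wins 24–9.
Ember loses to every other restaurant — it is the Condorcet loser.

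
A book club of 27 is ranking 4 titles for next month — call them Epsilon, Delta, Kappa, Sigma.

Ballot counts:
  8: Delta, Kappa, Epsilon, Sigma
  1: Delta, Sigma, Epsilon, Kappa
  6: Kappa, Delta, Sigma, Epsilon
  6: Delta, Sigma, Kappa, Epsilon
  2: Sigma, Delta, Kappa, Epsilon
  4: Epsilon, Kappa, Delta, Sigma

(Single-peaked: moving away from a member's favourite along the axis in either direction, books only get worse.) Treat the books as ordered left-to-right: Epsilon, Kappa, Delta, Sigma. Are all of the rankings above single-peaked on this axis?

Axis positions: Epsilon=1, Kappa=2, Delta=3, Sigma=4.
Faction 1 (peak Delta at position 3): ranking walks positions 3-2-1-4, expanding outward from the peak — single-peaked.
Faction 2: ranking walks positions 3-4-1-2; Epsilon is ranked above Kappa even though Kappa lies between Epsilon and the peak Delta on the axis — preferences dip and rise again. Not single-peaked.
Faction 3 (peak Kappa at position 2): ranking walks positions 2-3-4-1, expanding outward from the peak — single-peaked.
Faction 4 (peak Delta at position 3): ranking walks positions 3-4-2-1, expanding outward from the peak — single-peaked.
Faction 5 (peak Sigma at position 4): ranking walks positions 4-3-2-1, expanding outward from the peak — single-peaked.
Faction 6 (peak Epsilon at position 1): ranking walks positions 1-2-3-4, expanding outward from the peak — single-peaked.
Faction 2 violates single-peakedness, so the profile is not single-peaked on this axis.

no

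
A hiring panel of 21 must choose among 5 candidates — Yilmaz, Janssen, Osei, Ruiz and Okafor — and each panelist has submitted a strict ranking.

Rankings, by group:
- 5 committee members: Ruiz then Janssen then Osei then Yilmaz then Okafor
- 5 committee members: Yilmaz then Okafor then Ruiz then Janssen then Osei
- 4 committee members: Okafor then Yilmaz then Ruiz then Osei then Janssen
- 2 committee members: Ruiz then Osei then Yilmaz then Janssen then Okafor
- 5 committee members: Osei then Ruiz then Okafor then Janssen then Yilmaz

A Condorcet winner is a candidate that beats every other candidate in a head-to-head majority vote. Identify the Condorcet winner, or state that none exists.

Ruiz

Pairwise majorities:
Yilmaz vs Janssen: Yilmaz is ranked higher on 5+4+2 = 11 ballots, Janssen on 10. Yilmaz wins 11–10.
Yilmaz vs Osei: Yilmaz preferred on 5+4 = 9 ballots; Osei wins 12–9.
Yilmaz vs Ruiz: Yilmaz preferred on 5+4 = 9 ballots; Ruiz wins 12–9.
Yilmaz vs Okafor: 12 to 9, Yilmaz.
Janssen vs Osei: Janssen preferred on 5+5 = 10 ballots; Osei wins 11–10.
Janssen vs Ruiz: 0 for Janssen, 21 for Ruiz — Ruiz by 21–0.
Janssen vs Okafor: 7 to 14, Okafor.
Osei vs Ruiz: 5 for Osei, 16 for Ruiz — Ruiz by 16–5.
Osei vs Okafor: Osei is ranked higher on 5+2+5 = 12 ballots, Okafor on 9. Osei wins 12–9.
Ruiz vs Okafor: Ruiz preferred on 5+2+5 = 12 ballots; Ruiz wins 12–9.
Ruiz beats each of Yilmaz, Janssen, Osei, Okafor — Ruiz is the Condorcet winner.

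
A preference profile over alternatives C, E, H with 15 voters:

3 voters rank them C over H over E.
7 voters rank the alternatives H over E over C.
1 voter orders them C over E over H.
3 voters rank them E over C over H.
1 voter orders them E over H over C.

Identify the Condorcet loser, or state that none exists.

C

Head-to-head results (15 voters):
C vs E: 3+1 = 4 for C, 11 for E — E by 11–4.
C vs H: C is ranked higher on 3+1+3 = 7 ballots, H on 8. H wins 8–7.
E vs H: H wins 10–5.
C is beaten in every head-to-head and is the Condorcet loser.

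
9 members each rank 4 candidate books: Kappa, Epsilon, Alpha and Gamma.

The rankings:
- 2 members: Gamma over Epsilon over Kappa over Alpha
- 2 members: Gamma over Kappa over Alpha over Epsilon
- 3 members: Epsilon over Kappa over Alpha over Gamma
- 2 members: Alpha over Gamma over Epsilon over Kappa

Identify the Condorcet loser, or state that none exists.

none

Pairwise majorities:
Kappa vs Epsilon: 2 to 7, Epsilon.
Kappa vs Alpha: Kappa preferred on 2+2+3 = 7 ballots; Kappa wins 7–2.
Kappa vs Gamma: Kappa preferred on 3 ballots; Gamma wins 6–3.
Epsilon–Alpha: Epsilon 5–4.
Epsilon vs Gamma: Epsilon is ranked higher on 3 ballots, Gamma on 6. Gamma wins 6–3.
Alpha–Gamma: Alpha 5–4.
Every book wins at least one matchup (Kappa beats Alpha; Epsilon beats Kappa; Alpha beats Gamma; Gamma beats Kappa), so there is no Condorcet loser.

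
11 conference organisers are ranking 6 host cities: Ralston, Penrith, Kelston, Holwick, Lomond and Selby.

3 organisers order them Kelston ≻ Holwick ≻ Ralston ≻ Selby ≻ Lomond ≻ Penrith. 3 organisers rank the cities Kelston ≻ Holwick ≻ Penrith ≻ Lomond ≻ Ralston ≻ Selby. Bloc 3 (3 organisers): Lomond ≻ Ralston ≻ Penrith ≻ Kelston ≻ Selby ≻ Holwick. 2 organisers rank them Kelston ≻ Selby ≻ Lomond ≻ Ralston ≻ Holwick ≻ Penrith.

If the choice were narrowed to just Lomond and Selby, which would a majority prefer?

Lomond

Ballots ranking Lomond above Selby: 3 + 3 = 6.
Ballots ranking Selby above Lomond: 11 − 6 = 5.
Lomond wins the head-to-head 6–5.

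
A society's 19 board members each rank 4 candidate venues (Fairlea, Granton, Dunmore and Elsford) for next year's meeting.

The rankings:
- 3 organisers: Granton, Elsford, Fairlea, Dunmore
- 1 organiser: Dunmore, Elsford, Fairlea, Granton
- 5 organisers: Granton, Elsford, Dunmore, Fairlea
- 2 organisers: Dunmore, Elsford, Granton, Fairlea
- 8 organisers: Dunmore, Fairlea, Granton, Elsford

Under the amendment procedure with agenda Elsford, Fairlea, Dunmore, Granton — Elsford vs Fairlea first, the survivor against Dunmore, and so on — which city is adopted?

Round 1: Elsford vs Fairlea — 11–8, Elsford advances.
Round 2: Elsford vs Dunmore — 8–11, Dunmore advances.
Round 3: Dunmore vs Granton — 11–8, Dunmore advances.
The agenda winner is Dunmore.

Dunmore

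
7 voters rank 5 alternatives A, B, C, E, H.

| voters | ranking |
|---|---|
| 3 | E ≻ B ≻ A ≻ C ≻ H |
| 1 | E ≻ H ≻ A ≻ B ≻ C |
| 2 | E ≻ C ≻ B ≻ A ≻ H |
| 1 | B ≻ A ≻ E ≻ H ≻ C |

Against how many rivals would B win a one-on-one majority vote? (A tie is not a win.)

B against each rival (7 voters):
B vs A: B, 6–1.
B vs C: B wins 5–2.
B vs E: E, 6–1.
B vs H: B wins 6–1.
B beats A, C, H; loses to E — 3 pairwise wins.

3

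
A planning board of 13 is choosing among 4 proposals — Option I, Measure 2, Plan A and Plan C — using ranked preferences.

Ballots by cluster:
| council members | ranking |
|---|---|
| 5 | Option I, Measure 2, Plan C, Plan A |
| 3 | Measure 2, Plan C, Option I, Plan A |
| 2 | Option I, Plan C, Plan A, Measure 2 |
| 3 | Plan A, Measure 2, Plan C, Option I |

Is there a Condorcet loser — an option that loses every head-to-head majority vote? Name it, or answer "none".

Pairwise majorities:
Option I vs Measure 2: 7 to 6, Option I.
Option I vs Plan A: Option I, 10–3.
Option I vs Plan C: Option I preferred on 5+2 = 7 ballots; Option I wins 7–6.
Measure 2 vs Plan A: 8 to 5, Measure 2.
Measure 2 vs Plan C: 5+3+3 = 11 for Measure 2, 2 for Plan C — Measure 2 by 11–2.
Plan A vs Plan C: Plan A preferred on 3 ballots; Plan C wins 10–3.
Plan A loses to every other option — it is the Condorcet loser.

Plan A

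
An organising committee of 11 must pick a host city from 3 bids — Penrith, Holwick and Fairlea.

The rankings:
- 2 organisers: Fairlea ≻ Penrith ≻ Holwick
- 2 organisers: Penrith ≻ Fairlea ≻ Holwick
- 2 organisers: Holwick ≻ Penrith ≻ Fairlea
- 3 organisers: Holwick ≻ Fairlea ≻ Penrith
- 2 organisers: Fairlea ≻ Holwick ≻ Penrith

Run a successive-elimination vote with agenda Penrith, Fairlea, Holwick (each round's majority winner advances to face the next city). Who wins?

Fairlea

Round 1: Penrith vs Fairlea — 4–7, Fairlea advances.
Round 2: Fairlea vs Holwick — 6–5, Fairlea advances.
Fairlea survives the agenda.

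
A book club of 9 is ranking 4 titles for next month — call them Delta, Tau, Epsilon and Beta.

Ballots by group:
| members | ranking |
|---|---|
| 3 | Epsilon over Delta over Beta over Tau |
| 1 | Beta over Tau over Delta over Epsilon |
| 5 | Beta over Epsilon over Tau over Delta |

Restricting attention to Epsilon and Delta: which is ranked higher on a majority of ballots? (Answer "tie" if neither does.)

Epsilon

Ballots ranking Epsilon above Delta: 3 + 5 = 8.
Ballots ranking Delta above Epsilon: 9 − 8 = 1.
Epsilon wins the head-to-head 8–1.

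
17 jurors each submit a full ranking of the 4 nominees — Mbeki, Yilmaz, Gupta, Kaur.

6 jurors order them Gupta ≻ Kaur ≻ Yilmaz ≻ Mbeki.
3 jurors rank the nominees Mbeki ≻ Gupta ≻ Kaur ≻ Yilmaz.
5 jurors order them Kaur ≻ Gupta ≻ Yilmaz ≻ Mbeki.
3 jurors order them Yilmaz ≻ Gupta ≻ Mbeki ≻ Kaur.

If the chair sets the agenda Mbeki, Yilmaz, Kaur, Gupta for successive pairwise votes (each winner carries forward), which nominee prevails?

Gupta

Round 1: Mbeki vs Yilmaz — 3–14, Yilmaz advances.
Round 2: Yilmaz vs Kaur — 3–14, Kaur advances.
Round 3: Kaur vs Gupta — 5–12, Gupta advances.
Gupta survives the agenda.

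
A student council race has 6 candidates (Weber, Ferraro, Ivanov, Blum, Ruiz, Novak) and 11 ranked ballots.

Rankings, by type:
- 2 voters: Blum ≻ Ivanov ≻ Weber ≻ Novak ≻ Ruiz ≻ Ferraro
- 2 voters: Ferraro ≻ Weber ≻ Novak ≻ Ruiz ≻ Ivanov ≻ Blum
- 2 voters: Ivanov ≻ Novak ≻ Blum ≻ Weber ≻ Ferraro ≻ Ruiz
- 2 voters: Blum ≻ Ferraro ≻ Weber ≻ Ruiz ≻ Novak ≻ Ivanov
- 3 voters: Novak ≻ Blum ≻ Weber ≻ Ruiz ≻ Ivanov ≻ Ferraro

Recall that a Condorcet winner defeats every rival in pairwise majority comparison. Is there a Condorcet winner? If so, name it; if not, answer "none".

none

Check each pair by majority over 11 ballots:
Weber vs Ferraro: Weber wins 7–4.
Weber vs Ivanov: Weber, 7–4.
Weber vs Blum: Blum wins 9–2.
Weber vs Ruiz: Weber wins 11–0.
Weber vs Novak: Weber, 6–5.
Ferraro vs Ivanov: Ivanov wins 7–4.
Ferraro vs Blum: Blum wins 9–2.
Ferraro–Ruiz: Ferraro 6–5.
Ferraro vs Novak: Novak, 7–4.
Ivanov vs Blum: Blum, 7–4.
Ivanov vs Ruiz: Ruiz, 7–4.
Ivanov vs Novak: Novak wins 7–4.
Blum vs Ruiz: Blum wins 9–2.
Blum vs Novak: Novak, 7–4.
Ruiz vs Novak: Novak, 9–2.
No candidate is unbeaten: Weber loses to Blum; Ferraro loses to Weber; Ivanov loses to Weber; Blum loses to Novak; Ruiz loses to Weber; Novak loses to Weber. In particular Weber beats Novak beats Blum beats Weber is a majority cycle — no Condorcet winner exists.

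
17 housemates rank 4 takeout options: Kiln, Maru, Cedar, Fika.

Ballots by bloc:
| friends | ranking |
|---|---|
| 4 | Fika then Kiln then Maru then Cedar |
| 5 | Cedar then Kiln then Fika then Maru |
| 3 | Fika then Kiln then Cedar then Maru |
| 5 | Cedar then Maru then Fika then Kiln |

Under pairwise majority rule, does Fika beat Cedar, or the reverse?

Cedar

Ballots ranking Fika above Cedar: 4 + 3 = 7.
Ballots ranking Cedar above Fika: 17 − 7 = 10.
Cedar wins the head-to-head 10–7.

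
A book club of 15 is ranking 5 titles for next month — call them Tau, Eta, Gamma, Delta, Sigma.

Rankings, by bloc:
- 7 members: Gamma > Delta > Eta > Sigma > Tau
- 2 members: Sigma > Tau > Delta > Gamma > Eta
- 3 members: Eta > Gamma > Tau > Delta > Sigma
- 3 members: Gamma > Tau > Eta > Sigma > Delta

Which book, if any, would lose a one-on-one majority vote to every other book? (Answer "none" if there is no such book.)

none

Pairwise majorities:
Tau vs Eta: 2+3 = 5 for Tau, 10 for Eta — Eta by 10–5.
Tau vs Gamma: Tau preferred on 2 ballots; Gamma wins 13–2.
Tau vs Delta: Tau, 8–7.
Tau vs Sigma: Tau preferred on 3+3 = 6 ballots; Sigma wins 9–6.
Eta vs Gamma: Eta preferred on 3 ballots; Gamma wins 12–3.
Eta–Delta: Delta 9–6.
Eta vs Sigma: Eta wins 13–2.
Gamma–Delta: Gamma 13–2.
Gamma vs Sigma: 7+3+3 = 13 for Gamma, 2 for Sigma — Gamma by 13–2.
Delta vs Sigma: Delta preferred on 7+3 = 10 ballots; Delta wins 10–5.
Each book has at least one pairwise win (Tau beats Delta; Eta beats Tau; Gamma beats Tau; Delta beats Eta; Sigma beats Tau) — no Condorcet loser.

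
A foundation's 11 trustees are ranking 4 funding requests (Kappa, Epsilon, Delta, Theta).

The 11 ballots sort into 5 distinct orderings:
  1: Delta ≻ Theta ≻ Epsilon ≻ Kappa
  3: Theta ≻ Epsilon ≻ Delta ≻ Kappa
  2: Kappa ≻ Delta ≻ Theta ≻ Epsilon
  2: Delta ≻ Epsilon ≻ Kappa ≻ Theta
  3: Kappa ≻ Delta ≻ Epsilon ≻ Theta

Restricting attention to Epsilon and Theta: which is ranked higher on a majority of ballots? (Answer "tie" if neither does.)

Ballots ranking Epsilon above Theta: 2 + 3 = 5.
Ballots ranking Theta above Epsilon: 11 − 5 = 6.
Theta wins the head-to-head 6–5.

Theta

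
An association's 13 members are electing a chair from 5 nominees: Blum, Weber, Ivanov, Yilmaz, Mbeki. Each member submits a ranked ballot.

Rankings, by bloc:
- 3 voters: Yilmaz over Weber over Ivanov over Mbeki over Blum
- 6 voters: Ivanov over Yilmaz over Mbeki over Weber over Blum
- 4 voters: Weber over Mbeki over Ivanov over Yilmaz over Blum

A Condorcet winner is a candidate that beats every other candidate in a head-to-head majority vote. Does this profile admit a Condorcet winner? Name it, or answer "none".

none

Head-to-head results (13 voters):
Blum vs Weber: Weber wins 13–0.
Blum vs Ivanov: Ivanov wins 13–0.
Blum vs Yilmaz: Yilmaz wins 13–0.
Blum vs Mbeki: Mbeki, 13–0.
Weber–Ivanov: Weber 7–6.
Weber vs Yilmaz: Yilmaz, 9–4.
Weber vs Mbeki: Weber, 7–6.
Ivanov vs Yilmaz: Ivanov wins 10–3.
Ivanov vs Mbeki: Ivanov, 9–4.
Yilmaz vs Mbeki: Yilmaz, 9–4.
No candidate is unbeaten: Blum loses to Weber; Weber loses to Yilmaz; Ivanov loses to Weber; Yilmaz loses to Ivanov; Mbeki loses to Weber. In particular Weber > Ivanov > Yilmaz > Weber is a majority cycle — no Condorcet winner exists.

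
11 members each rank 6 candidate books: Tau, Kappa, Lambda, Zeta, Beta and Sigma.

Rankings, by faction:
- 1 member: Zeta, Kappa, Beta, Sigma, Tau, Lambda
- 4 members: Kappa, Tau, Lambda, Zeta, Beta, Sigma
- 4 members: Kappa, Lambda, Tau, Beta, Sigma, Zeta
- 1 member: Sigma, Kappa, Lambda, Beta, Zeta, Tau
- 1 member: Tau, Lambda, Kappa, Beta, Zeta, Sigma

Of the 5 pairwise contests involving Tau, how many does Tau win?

Tau against each rival (11 members):
Tau vs Kappa: Kappa wins 10–1.
Tau vs Lambda: 1+4+1 = 6 for Tau, 5 for Lambda — Tau by 6–5.
Tau vs Zeta: 4+4+1 = 9 for Tau, 2 for Zeta — Tau by 9–2.
Tau vs Beta: 9 to 2, Tau.
Tau vs Sigma: Tau is ranked higher on 4+4+1 = 9 ballots, Sigma on 2. Tau wins 9–2.
Tau beats Lambda, Zeta, Beta, Sigma; loses to Kappa — 4 pairwise wins.

4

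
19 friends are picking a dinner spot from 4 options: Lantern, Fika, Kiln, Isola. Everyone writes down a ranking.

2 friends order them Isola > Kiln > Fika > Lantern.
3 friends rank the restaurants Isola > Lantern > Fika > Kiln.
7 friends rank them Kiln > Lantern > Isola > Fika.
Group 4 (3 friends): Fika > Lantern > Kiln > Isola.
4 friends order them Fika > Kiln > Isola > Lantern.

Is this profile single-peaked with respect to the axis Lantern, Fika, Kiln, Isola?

Axis positions: Lantern=1, Fika=2, Kiln=3, Isola=4.
Group 1 (peak Isola at position 4): ranking walks positions 4-3-2-1, expanding outward from the peak — single-peaked.
Group 2: ranking walks positions 4-1-2-3; Lantern is ranked above Kiln even though Kiln lies between Lantern and the peak Isola on the axis — preferences dip and rise again. Not single-peaked.
Group 3: ranking walks positions 3-1-4-2; Lantern is ranked above Fika even though Fika lies between Lantern and the peak Kiln on the axis — preferences dip and rise again. Not single-peaked.
Group 4 (peak Fika at position 2): ranking walks positions 2-1-3-4, expanding outward from the peak — single-peaked.
Group 5 (peak Fika at position 2): ranking walks positions 2-3-4-1, expanding outward from the peak — single-peaked.
Group 2 violates single-peakedness, so the profile is not single-peaked on this axis.

no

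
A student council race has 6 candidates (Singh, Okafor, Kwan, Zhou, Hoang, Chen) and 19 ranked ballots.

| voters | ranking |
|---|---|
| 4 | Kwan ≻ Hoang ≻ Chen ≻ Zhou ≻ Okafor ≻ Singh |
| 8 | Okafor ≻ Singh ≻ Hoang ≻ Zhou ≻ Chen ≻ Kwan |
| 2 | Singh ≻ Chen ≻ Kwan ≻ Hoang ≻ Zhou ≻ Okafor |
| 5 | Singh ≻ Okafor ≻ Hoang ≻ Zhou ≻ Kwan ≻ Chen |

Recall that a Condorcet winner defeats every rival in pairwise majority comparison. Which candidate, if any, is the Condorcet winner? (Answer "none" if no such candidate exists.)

Pairwise majorities:
Singh vs Okafor: 2+5 = 7 for Singh, 12 for Okafor — Okafor by 12–7.
Singh vs Kwan: 15 to 4, Singh.
Singh vs Zhou: 8+2+5 = 15 for Singh, 4 for Zhou — Singh by 15–4.
Singh vs Hoang: 8+2+5 = 15 for Singh, 4 for Hoang — Singh by 15–4.
Singh vs Chen: 15 to 4, Singh.
Okafor vs Kwan: 13 to 6, Okafor.
Okafor vs Zhou: 13 to 6, Okafor.
Okafor vs Hoang: 8+5 = 13 for Okafor, 6 for Hoang — Okafor by 13–6.
Okafor vs Chen: 13 to 6, Okafor.
Kwan vs Zhou: 4+2 = 6 for Kwan, 13 for Zhou — Zhou by 13–6.
Kwan vs Hoang: Kwan preferred on 4+2 = 6 ballots; Hoang wins 13–6.
Kwan vs Chen: 9 to 10, Chen.
Zhou vs Hoang: Zhou is ranked higher on 0 ballots, Hoang on 19. Hoang wins 19–0.
Zhou vs Chen: Zhou preferred on 8+5 = 13 ballots; Zhou wins 13–6.
Hoang vs Chen: Hoang preferred on 4+8+5 = 17 ballots; Hoang wins 17–2.
Okafor beats each of Singh, Kwan, Zhou, Hoang, Chen — Okafor is the Condorcet winner.

Okafor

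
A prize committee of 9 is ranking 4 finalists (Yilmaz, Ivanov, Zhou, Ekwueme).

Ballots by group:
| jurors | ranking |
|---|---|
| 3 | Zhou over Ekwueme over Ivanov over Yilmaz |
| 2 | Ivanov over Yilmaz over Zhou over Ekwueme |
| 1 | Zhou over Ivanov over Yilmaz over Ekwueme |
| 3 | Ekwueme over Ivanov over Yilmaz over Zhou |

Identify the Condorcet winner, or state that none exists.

none

Head-to-head results (9 jurors):
Yilmaz vs Ivanov: Ivanov wins 9–0.
Yilmaz vs Zhou: Yilmaz wins 5–4.
Yilmaz vs Ekwueme: Ekwueme, 6–3.
Ivanov vs Zhou: Ivanov wins 5–4.
Ivanov vs Ekwueme: Ekwueme, 6–3.
Zhou vs Ekwueme: Zhou, 6–3.
Each nominee drops at least one matchup (Yilmaz loses to Ivanov; Ivanov loses to Ekwueme; Zhou loses to Yilmaz; Ekwueme loses to Zhou); the cycle Yilmaz → Zhou → Ekwueme → Yilmaz rules out a Condorcet winner.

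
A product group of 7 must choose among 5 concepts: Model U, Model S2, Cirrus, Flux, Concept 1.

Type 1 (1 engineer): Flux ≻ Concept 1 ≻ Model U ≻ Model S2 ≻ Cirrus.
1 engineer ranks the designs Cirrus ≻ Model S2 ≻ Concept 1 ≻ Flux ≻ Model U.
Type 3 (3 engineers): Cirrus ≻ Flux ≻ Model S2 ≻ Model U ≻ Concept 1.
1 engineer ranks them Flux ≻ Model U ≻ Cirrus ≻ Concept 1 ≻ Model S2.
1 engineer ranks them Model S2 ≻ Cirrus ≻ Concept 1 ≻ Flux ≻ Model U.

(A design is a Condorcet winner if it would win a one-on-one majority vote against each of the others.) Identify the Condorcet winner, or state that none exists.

Check each pair by majority over 7 ballots:
Model U vs Model S2: Model U preferred on 1+1 = 2 ballots; Model S2 wins 5–2.
Model U vs Cirrus: 2 to 5, Cirrus.
Model U vs Flux: Flux wins 7–0.
Model U vs Concept 1: Model U wins 4–3.
Model S2 vs Cirrus: 2 to 5, Cirrus.
Model S2 vs Flux: Flux wins 5–2.
Model S2 vs Concept 1: Model S2 wins 5–2.
Cirrus vs Flux: Cirrus wins 5–2.
Cirrus vs Concept 1: Cirrus, 6–1.
Flux vs Concept 1: 1+3+1 = 5 for Flux, 2 for Concept 1 — Flux by 5–2.
Cirrus defeats every rival head-to-head and is the Condorcet winner.

Cirrus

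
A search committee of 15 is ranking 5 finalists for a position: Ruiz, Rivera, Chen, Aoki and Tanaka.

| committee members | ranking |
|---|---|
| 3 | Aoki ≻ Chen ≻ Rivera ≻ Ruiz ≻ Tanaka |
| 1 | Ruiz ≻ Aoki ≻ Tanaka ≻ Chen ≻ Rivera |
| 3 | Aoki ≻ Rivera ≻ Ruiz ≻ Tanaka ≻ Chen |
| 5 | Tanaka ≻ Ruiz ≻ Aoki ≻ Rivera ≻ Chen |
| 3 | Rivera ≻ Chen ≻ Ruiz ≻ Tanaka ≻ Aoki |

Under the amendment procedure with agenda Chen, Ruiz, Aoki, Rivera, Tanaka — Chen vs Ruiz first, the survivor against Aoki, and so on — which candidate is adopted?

Round 1: Chen vs Ruiz — 6–9, Ruiz advances.
Round 2: Ruiz vs Aoki — 9–6, Ruiz advances.
Round 3: Ruiz vs Rivera — 6–9, Rivera advances.
Round 4: Rivera vs Tanaka — 9–6, Rivera advances.
The agenda winner is Rivera.

Rivera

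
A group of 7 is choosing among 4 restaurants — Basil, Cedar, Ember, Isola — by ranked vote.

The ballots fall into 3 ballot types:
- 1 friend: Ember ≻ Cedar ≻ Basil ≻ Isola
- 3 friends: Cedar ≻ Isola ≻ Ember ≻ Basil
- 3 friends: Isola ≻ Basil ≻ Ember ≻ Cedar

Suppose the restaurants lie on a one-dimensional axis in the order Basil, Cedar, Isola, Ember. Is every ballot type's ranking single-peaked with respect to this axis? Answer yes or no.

no

Axis positions: Basil=1, Cedar=2, Isola=3, Ember=4.
Ballot type 1: ranking walks positions 4-2-1-3; Cedar is ranked above Isola even though Isola lies between Cedar and the peak Ember on the axis — preferences dip and rise again. Not single-peaked.
Ballot type 2 (peak Cedar at position 2): ranking walks positions 2-3-4-1, expanding outward from the peak — single-peaked.
Ballot type 3: ranking walks positions 3-1-4-2; Basil is ranked above Cedar even though Cedar lies between Basil and the peak Isola on the axis — preferences dip and rise again. Not single-peaked.
Ballot type 1 violates single-peakedness, so the profile is not single-peaked on this axis.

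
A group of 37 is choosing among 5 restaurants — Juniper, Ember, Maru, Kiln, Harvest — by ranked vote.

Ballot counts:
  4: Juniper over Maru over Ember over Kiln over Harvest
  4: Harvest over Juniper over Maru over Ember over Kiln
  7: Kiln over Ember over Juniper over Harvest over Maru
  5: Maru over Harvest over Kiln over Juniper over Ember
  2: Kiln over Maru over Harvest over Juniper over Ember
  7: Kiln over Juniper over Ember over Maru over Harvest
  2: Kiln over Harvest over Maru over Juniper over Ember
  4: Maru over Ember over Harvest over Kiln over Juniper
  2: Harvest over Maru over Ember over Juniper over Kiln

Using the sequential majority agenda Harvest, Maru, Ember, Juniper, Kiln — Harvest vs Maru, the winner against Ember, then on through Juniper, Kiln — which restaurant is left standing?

Round 1: Harvest vs Maru — 15–22, Maru advances.
Round 2: Maru vs Ember — 23–14, Maru advances.
Round 3: Maru vs Juniper — 15–22, Juniper advances.
Round 4: Juniper vs Kiln — 10–27, Kiln advances.
Kiln survives the agenda.

Kiln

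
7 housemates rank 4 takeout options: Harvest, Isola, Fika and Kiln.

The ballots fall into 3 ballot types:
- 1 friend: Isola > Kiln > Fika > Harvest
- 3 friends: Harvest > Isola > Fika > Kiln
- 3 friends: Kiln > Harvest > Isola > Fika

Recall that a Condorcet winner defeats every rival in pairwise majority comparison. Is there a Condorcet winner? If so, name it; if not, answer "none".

none

Check each pair by majority over 7 ballots:
Harvest vs Isola: 6 to 1, Harvest.
Harvest vs Fika: Harvest wins 6–1.
Harvest–Kiln: Kiln 4–3.
Isola vs Fika: Isola preferred on 1+3+3 = 7 ballots; Isola wins 7–0.
Isola vs Kiln: 1+3 = 4 for Isola, 3 for Kiln — Isola by 4–3.
Fika–Kiln: Kiln 4–3.
Every restaurant loses at least once (Harvest loses to Kiln; Isola loses to Harvest; Fika loses to Harvest; Kiln loses to Isola). The majority relation contains the cycle Harvest → Isola → Kiln → Harvest, so there is no Condorcet winner.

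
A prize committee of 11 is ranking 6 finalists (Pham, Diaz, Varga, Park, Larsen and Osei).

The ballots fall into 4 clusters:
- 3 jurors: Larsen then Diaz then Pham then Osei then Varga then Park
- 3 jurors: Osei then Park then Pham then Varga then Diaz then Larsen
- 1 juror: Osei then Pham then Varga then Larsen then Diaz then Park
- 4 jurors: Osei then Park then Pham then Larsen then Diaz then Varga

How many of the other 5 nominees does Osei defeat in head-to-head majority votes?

5

Osei against each rival (11 jurors):
Osei vs Pham: Osei wins 8–3.
Osei vs Diaz: Osei is ranked higher on 3+1+4 = 8 ballots, Diaz on 3. Osei wins 8–3.
Osei vs Varga: 11 to 0, Osei.
Osei vs Park: Osei wins 11–0.
Osei vs Larsen: Osei preferred on 3+1+4 = 8 ballots; Osei wins 8–3.
Osei beats Pham, Diaz, Varga, Park, Larsen — 5 pairwise wins.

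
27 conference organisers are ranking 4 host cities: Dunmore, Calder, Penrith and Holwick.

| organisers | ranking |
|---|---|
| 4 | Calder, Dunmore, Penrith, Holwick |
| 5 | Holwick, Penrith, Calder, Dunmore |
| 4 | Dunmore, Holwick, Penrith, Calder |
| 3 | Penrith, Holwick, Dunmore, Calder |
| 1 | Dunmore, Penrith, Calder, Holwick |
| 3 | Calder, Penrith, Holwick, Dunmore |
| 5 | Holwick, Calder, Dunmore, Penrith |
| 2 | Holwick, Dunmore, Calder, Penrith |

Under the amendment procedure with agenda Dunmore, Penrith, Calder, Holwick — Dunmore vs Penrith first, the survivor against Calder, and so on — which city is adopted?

Holwick

Round 1: Dunmore vs Penrith — 16–11, Dunmore advances.
Round 2: Dunmore vs Calder — 10–17, Calder advances.
Round 3: Calder vs Holwick — 8–19, Holwick advances.
Holwick survives the agenda.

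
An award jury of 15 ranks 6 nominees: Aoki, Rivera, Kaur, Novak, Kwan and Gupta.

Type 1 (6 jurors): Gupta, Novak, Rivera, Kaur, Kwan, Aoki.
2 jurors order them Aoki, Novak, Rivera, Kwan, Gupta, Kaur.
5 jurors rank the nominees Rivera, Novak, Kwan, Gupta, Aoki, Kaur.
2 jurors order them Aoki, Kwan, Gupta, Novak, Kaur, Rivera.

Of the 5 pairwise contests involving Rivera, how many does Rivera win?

3

Rivera against each rival (15 jurors):
Rivera vs Aoki: Rivera preferred on 6+5 = 11 ballots; Rivera wins 11–4.
Rivera vs Kaur: 13 to 2, Rivera.
Rivera vs Novak: Novak, 10–5.
Rivera vs Kwan: Rivera wins 13–2.
Rivera vs Gupta: Gupta wins 8–7.
Rivera beats Aoki, Kaur, Kwan; loses to Novak, Gupta — 3 pairwise wins.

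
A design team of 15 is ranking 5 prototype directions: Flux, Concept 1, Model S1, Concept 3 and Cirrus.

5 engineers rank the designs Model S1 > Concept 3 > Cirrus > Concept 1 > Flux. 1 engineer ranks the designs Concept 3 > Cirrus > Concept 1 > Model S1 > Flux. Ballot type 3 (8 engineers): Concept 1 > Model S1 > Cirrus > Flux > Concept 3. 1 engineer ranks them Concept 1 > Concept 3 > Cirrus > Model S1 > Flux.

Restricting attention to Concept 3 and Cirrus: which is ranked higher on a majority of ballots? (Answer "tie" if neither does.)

Cirrus

Ballots ranking Concept 3 above Cirrus: 5 + 1 + 1 = 7.
Ballots ranking Cirrus above Concept 3: 15 − 7 = 8.
Cirrus wins the head-to-head 8–7.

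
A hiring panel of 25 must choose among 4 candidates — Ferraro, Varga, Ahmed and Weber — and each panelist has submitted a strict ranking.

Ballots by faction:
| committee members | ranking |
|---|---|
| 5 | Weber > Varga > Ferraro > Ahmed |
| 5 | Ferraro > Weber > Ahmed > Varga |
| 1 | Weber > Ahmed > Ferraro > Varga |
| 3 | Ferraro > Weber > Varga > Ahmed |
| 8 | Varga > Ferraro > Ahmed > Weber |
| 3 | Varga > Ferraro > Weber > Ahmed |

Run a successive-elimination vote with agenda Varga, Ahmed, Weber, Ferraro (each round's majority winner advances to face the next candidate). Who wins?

Round 1: Varga vs Ahmed — 19–6, Varga advances.
Round 2: Varga vs Weber — 11–14, Weber advances.
Round 3: Weber vs Ferraro — 6–19, Ferraro advances.
Ferraro survives the agenda.

Ferraro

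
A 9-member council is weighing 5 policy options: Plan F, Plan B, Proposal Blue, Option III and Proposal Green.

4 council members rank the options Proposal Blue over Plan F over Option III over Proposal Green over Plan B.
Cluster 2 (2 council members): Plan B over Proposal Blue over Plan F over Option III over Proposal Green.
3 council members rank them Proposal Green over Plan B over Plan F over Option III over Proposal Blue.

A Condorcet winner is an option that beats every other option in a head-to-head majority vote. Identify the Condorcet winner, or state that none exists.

none

Check each pair by majority over 9 ballots:
Plan F vs Plan B: Plan B, 5–4.
Plan F–Proposal Blue: Proposal Blue 6–3.
Plan F–Option III: Plan F 9–0.
Plan F–Proposal Green: Plan F 6–3.
Plan B–Proposal Blue: Plan B 5–4.
Plan B vs Option III: Plan B is ranked higher on 2+3 = 5 ballots, Option III on 4. Plan B wins 5–4.
Plan B–Proposal Green: Proposal Green 7–2.
Proposal Blue–Option III: Proposal Blue 6–3.
Proposal Blue vs Proposal Green: Proposal Blue wins 6–3.
Option III vs Proposal Green: Option III, 6–3.
No option is unbeaten: Plan F loses to Plan B; Plan B loses to Proposal Green; Proposal Blue loses to Plan B; Option III loses to Plan F; Proposal Green loses to Plan F. In particular Plan F > Proposal Green > Plan B > Plan F is a majority cycle — no Condorcet winner exists.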